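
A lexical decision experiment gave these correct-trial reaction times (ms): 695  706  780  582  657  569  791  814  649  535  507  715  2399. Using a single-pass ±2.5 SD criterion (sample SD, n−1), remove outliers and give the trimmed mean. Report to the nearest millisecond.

n = 13, ΣRT = 10399, M = 799.923
Σ(x−M)² = 2884772.92; s = √(2884772.92/12) = 490.304
Cutoffs: 799.923 ± 2.5·490.304 → [-425.8, 2025.7]
Outside: 2399 → excluded.
Retained (n=12): Σ = 8000, mean = 8000/12 = 666.667

667 ms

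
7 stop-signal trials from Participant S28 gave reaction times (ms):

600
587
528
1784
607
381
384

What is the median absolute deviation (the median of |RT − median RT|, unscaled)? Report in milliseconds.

59 ms

Sorted: 381, 384, 528, 587, 600, 607, 1784 → median = 587
|x − 587|: 13, 0, 59, 1197, 20, 206, 203
Sorted deviations: 0, 13, 20, 59, 203, 206, 1197 → MAD = 59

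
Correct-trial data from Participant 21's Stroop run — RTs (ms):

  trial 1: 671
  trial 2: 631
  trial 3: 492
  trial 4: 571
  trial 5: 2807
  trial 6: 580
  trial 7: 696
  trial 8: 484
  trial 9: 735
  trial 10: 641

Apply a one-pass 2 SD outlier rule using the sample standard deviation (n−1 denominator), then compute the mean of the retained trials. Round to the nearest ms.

n = 10, ΣRT = 8308, M = 830.800
Σ(x−M)² = 4399647.60; s = √(4399647.60/9) = 699.178
Cutoffs: 830.800 ± 2·699.178 → [-567.6, 2229.2]
Outside: 2807 → excluded.
Retained (n=9): Σ = 5501, mean = 5501/9 = 611.222

611 ms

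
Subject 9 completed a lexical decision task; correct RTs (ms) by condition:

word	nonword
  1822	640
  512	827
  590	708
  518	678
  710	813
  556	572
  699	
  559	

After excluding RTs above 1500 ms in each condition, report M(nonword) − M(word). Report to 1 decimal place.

word: exclude 1822
M(word) = 4144/7 = 592.000
M(nonword) = 4238/6 = 706.333
Difference = 706.333 − 592.000 = 114.333 ms

114.3 ms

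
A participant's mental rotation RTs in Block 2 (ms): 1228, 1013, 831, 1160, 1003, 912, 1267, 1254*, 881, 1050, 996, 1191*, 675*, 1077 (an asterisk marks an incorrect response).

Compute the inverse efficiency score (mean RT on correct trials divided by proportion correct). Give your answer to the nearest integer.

1321 ms

Correct trials (n=11): 1228, 1013, 831, 1160, 1003, 912, 1267, 881, 1050, 996, 1077
Mean correct RT = 11418/11 = 1038.0000 ms
Proportion correct = 11/14
IES = 1038.0000 / (11/14) = 1321.091 ms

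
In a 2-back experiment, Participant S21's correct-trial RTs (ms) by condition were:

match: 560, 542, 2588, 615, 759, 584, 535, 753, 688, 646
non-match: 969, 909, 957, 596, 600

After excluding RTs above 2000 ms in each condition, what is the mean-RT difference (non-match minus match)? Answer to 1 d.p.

match: exclude 2588
M(match) = 5682/9 = 631.333
M(non-match) = 4031/5 = 806.200
Difference = 806.200 − 631.333 = 174.867 ms

174.9 ms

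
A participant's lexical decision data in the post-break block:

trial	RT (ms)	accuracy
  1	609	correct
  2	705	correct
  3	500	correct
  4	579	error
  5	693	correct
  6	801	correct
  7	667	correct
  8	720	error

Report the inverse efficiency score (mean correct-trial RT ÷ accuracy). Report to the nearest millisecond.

Correct trials (n=6): 609, 705, 500, 693, 801, 667
Mean correct RT = 3975/6 = 662.5000 ms
Proportion correct = 6/8
IES = 662.5000 / (6/8) = 883.333 ms

883 ms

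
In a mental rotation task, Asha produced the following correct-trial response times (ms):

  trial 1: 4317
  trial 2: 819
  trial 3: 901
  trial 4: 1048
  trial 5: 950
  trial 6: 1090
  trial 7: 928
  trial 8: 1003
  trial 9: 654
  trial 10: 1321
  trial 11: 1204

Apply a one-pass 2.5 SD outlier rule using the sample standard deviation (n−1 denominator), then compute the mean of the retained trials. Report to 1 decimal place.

n = 11, ΣRT = 14235, M = 1294.091
Σ(x−M)² = 10376136.91; s = √(10376136.91/10) = 1018.633
Cutoffs: 1294.091 ± 2.5·1018.633 → [-1252.5, 3840.7]
Outside: 4317 → excluded.
Retained (n=10): Σ = 9918, mean = 9918/10 = 991.800

991.8 ms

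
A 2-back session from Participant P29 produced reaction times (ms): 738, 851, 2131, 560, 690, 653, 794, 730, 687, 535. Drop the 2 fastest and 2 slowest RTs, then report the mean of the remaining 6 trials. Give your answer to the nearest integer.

Sorted: 535, 560, 653, 687, 690, 730, 738, 794, 851, 2131
Drop lowest 2 (535, 560) and highest 2 (851, 2131)
Remaining (n=6): Σ = 4292, mean = 4292/6 = 715.333

715 ms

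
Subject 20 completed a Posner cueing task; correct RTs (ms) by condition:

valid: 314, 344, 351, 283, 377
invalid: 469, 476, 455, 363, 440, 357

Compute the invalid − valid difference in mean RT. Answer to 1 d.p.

M(valid) = 1669/5 = 333.800
M(invalid) = 2560/6 = 426.667
Difference = 426.667 − 333.800 = 92.867 ms

92.9 ms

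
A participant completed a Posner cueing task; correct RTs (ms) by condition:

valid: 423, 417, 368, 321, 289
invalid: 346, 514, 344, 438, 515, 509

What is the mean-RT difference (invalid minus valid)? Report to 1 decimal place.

M(valid) = 1818/5 = 363.600
M(invalid) = 2666/6 = 444.333
Difference = 444.333 − 363.600 = 80.733 ms

80.7 ms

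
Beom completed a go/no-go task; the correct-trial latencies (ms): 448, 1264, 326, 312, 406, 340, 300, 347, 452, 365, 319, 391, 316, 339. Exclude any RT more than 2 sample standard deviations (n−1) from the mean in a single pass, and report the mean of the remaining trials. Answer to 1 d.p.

n = 14, ΣRT = 5925, M = 423.214
Σ(x−M)² = 792268.36; s = √(792268.36/13) = 246.868
Cutoffs: 423.214 ± 2·246.868 → [-70.5, 916.9]
Outside: 1264 → excluded.
Retained (n=13): Σ = 4661, mean = 4661/13 = 358.538

358.5 ms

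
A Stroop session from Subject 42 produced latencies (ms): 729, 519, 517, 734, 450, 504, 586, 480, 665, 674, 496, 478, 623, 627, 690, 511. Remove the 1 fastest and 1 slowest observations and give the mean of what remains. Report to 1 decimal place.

578.5 ms

Sorted: 450, 478, 480, 496, 504, 511, 517, 519, 586, 623, 627, 665, 674, 690, 729, 734
Drop lowest 1 (450) and highest 1 (734)
Remaining (n=14): Σ = 8099, mean = 8099/14 = 578.500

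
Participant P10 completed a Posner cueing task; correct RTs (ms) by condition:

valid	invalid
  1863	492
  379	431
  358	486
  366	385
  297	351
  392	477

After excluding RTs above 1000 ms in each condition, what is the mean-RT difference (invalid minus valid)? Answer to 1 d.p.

78.6 ms

valid: exclude 1863
M(valid) = 1792/5 = 358.400
M(invalid) = 2622/6 = 437.000
Difference = 437.000 − 358.400 = 78.600 ms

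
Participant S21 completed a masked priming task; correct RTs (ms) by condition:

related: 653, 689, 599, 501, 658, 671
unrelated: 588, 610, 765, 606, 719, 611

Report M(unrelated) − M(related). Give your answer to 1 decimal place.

21.3 ms

M(related) = 3771/6 = 628.500
M(unrelated) = 3899/6 = 649.833
Difference = 649.833 − 628.500 = 21.333 ms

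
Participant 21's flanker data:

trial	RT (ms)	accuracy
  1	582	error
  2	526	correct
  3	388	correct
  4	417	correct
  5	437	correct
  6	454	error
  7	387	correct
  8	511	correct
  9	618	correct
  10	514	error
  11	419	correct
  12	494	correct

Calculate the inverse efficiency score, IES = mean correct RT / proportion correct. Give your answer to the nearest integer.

Correct trials (n=9): 526, 388, 417, 437, 387, 511, 618, 419, 494
Mean correct RT = 4197/9 = 466.3333 ms
Proportion correct = 9/12
IES = 466.3333 / (9/12) = 621.778 ms

622 ms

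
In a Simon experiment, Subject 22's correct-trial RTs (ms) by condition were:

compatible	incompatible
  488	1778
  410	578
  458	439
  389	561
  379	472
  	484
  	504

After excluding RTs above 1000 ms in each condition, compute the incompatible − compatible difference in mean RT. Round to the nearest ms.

incompatible: exclude 1778
M(compatible) = 2124/5 = 424.800
M(incompatible) = 3038/6 = 506.333
Difference = 506.333 − 424.800 = 81.533 ms

82 ms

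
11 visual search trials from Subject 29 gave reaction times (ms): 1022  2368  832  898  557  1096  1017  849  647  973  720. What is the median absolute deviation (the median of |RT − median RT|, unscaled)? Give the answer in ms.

Sorted: 557, 647, 720, 832, 849, 898, 973, 1017, 1022, 1096, 2368 → median = 898
|x − 898|: 124, 1470, 66, 0, 341, 198, 119, 49, 251, 75, 178
Sorted deviations: 0, 49, 66, 75, 119, 124, 178, 198, 251, 341, 1470 → MAD = 124

124 ms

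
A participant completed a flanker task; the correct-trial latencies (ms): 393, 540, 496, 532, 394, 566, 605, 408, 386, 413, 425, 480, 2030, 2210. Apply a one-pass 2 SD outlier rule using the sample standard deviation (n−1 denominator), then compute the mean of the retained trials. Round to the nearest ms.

470 ms

n = 14, ΣRT = 9878, M = 705.571
Σ(x−M)² = 4749125.43; s = √(4749125.43/13) = 604.415
Cutoffs: 705.571 ± 2·604.415 → [-503.3, 1914.4]
Outside: 2030, 2210 → excluded.
Retained (n=12): Σ = 5638, mean = 5638/12 = 469.833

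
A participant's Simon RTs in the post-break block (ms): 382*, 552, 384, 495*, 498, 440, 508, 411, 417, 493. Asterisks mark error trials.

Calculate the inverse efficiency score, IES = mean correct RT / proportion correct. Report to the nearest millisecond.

579 ms

Correct trials (n=8): 552, 384, 498, 440, 508, 411, 417, 493
Mean correct RT = 3703/8 = 462.8750 ms
Proportion correct = 8/10
IES = 462.8750 / (8/10) = 578.594 ms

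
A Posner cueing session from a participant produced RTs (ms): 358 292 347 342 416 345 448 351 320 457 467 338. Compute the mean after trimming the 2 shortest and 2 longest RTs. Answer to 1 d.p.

368.1 ms

Sorted: 292, 320, 338, 342, 345, 347, 351, 358, 416, 448, 457, 467
Drop lowest 2 (292, 320) and highest 2 (457, 467)
Remaining (n=8): Σ = 2945, mean = 2945/8 = 368.125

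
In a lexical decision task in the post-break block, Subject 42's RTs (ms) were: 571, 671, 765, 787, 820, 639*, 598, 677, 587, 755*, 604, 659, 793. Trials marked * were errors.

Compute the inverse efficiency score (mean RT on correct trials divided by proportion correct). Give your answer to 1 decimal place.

809.2 ms

Correct trials (n=11): 571, 671, 765, 787, 820, 598, 677, 587, 604, 659, 793
Mean correct RT = 7532/11 = 684.7273 ms
Proportion correct = 11/13
IES = 684.7273 / (11/13) = 809.223 ms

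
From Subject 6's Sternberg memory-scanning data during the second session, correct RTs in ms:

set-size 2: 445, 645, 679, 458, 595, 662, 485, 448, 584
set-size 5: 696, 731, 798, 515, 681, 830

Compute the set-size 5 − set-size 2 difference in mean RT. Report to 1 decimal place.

152.8 ms

M(set-size 2) = 5001/9 = 555.667
M(set-size 5) = 4251/6 = 708.500
Difference = 708.500 − 555.667 = 152.833 ms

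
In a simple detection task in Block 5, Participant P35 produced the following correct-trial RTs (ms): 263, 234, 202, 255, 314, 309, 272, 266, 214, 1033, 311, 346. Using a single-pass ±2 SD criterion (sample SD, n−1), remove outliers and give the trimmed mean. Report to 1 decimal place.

271.5 ms

n = 12, ΣRT = 4019, M = 334.917
Σ(x−M)² = 551862.92; s = √(551862.92/11) = 223.985
Cutoffs: 334.917 ± 2·223.985 → [-113.1, 782.9]
Outside: 1033 → excluded.
Retained (n=11): Σ = 2986, mean = 2986/11 = 271.455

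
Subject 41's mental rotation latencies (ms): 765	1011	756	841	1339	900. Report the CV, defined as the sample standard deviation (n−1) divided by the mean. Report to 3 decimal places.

n = 6, Σ = 5612, M = 935.3333
Σ(x−M)² = 239993.333; s = √(239993.333/5) = 219.0860
CV = 219.0860 / 935.3333 = 0.23423

0.234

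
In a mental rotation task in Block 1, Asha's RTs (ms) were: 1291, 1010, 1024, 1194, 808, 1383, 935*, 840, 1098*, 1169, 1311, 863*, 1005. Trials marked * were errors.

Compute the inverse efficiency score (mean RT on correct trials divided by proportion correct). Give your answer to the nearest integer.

1435 ms

Correct trials (n=10): 1291, 1010, 1024, 1194, 808, 1383, 840, 1169, 1311, 1005
Mean correct RT = 11035/10 = 1103.5000 ms
Proportion correct = 10/13
IES = 1103.5000 / (10/13) = 1434.550 ms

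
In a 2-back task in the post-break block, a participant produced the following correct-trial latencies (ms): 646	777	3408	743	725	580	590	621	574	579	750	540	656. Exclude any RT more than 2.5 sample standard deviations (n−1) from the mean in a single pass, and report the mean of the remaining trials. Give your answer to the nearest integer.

n = 13, ΣRT = 11189, M = 860.692
Σ(x−M)² = 7102190.77; s = √(7102190.77/12) = 769.317
Cutoffs: 860.692 ± 2.5·769.317 → [-1062.6, 2784.0]
Outside: 3408 → excluded.
Retained (n=12): Σ = 7781, mean = 7781/12 = 648.417

648 ms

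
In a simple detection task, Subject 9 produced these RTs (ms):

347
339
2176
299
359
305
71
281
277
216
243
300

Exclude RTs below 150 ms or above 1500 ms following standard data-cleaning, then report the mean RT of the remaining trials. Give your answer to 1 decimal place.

296.6 ms

Excluded: 71, 2176
Retained (n=10): Σ = 2966
Mean = 2966/10 = 296.6000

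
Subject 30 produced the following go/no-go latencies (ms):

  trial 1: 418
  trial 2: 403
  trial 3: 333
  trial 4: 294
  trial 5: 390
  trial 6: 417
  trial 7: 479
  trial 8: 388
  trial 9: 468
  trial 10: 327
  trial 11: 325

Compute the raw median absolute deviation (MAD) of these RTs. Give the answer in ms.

Sorted: 294, 325, 327, 333, 388, 390, 403, 417, 418, 468, 479 → median = 390
|x − 390|: 28, 13, 57, 96, 0, 27, 89, 2, 78, 63, 65
Sorted deviations: 0, 2, 13, 27, 28, 57, 63, 65, 78, 89, 96 → MAD = 57

57 ms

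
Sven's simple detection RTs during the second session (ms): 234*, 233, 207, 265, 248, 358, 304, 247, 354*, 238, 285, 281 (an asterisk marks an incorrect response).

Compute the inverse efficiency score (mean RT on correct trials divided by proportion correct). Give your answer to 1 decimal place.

Correct trials (n=10): 233, 207, 265, 248, 358, 304, 247, 238, 285, 281
Mean correct RT = 2666/10 = 266.6000 ms
Proportion correct = 10/12
IES = 266.6000 / (10/12) = 319.920 ms

319.9 ms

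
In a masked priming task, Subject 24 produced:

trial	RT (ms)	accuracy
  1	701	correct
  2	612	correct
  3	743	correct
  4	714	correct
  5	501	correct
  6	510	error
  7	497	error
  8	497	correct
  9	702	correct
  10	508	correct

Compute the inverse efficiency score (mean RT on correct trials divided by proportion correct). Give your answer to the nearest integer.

778 ms

Correct trials (n=8): 701, 612, 743, 714, 501, 497, 702, 508
Mean correct RT = 4978/8 = 622.2500 ms
Proportion correct = 8/10
IES = 622.2500 / (8/10) = 777.812 ms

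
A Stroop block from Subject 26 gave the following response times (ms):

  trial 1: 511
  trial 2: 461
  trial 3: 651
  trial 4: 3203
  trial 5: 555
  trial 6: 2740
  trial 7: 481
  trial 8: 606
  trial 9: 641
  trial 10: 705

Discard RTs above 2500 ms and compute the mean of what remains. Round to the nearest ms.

576 ms

Excluded: 2740, 3203
Retained (n=8): Σ = 4611
Mean = 4611/8 = 576.3750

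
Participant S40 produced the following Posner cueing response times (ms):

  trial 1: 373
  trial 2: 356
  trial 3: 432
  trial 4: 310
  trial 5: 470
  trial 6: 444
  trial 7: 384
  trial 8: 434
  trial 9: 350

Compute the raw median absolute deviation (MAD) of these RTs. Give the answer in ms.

Sorted: 310, 350, 356, 373, 384, 432, 434, 444, 470 → median = 384
|x − 384|: 11, 28, 48, 74, 86, 60, 0, 50, 34
Sorted deviations: 0, 11, 28, 34, 48, 50, 60, 74, 86 → MAD = 48

48 ms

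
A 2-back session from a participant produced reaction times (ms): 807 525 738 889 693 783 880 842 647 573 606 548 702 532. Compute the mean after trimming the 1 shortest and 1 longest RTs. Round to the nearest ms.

696 ms

Sorted: 525, 532, 548, 573, 606, 647, 693, 702, 738, 783, 807, 842, 880, 889
Drop lowest 1 (525) and highest 1 (889)
Remaining (n=12): Σ = 8351, mean = 8351/12 = 695.917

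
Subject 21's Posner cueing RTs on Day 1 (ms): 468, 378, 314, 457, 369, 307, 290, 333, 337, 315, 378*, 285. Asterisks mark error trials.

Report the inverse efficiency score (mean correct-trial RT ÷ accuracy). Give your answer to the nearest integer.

Correct trials (n=11): 468, 378, 314, 457, 369, 307, 290, 333, 337, 315, 285
Mean correct RT = 3853/11 = 350.2727 ms
Proportion correct = 11/12
IES = 350.2727 / (11/12) = 382.116 ms

382 ms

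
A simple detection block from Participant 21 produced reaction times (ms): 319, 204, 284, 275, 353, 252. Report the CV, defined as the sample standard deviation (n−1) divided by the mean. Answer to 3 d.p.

0.184

n = 6, Σ = 1687, M = 281.1667
Σ(x−M)² = 13442.833; s = √(13442.833/5) = 51.8514
CV = 51.8514 / 281.1667 = 0.18442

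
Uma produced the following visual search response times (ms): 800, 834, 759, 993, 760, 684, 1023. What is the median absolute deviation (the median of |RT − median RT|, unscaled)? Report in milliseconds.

41 ms

Sorted: 684, 759, 760, 800, 834, 993, 1023 → median = 800
|x − 800|: 0, 34, 41, 193, 40, 116, 223
Sorted deviations: 0, 34, 40, 41, 116, 193, 223 → MAD = 41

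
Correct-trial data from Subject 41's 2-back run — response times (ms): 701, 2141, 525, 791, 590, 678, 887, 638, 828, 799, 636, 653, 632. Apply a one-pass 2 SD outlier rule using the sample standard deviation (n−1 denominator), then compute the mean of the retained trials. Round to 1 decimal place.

n = 13, ΣRT = 10499, M = 807.615
Σ(x−M)² = 2053345.08; s = √(2053345.08/12) = 413.657
Cutoffs: 807.615 ± 2·413.657 → [-19.7, 1634.9]
Outside: 2141 → excluded.
Retained (n=12): Σ = 8358, mean = 8358/12 = 696.500

696.5 ms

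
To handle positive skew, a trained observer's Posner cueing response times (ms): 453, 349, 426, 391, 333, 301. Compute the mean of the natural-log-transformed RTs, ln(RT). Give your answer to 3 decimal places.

5.918

ln(RT): 6.1159, 5.8551, 6.0544, 5.9687, 5.8081, 5.7071
Σ ln(RT) = 35.5094
Mean = 35.5094/6 = 5.91823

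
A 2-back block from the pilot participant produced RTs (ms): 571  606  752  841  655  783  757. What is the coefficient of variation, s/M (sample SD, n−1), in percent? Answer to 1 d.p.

14.1%

n = 7, Σ = 4965, M = 709.2857
Σ(x−M)² = 59621.429; s = √(59621.429/6) = 99.6840
CV = 99.6840 / 709.2857 = 0.14054 = 14.054%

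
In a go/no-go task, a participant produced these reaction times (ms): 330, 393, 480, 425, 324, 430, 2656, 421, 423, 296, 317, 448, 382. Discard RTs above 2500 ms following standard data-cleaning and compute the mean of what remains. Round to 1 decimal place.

389.1 ms

Excluded: 2656
Retained (n=12): Σ = 4669
Mean = 4669/12 = 389.0833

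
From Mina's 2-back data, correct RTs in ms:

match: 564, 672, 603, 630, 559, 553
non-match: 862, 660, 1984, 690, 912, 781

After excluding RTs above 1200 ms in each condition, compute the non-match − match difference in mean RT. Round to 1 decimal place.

184.2 ms

non-match: exclude 1984
M(match) = 3581/6 = 596.833
M(non-match) = 3905/5 = 781.000
Difference = 781.000 − 596.833 = 184.167 ms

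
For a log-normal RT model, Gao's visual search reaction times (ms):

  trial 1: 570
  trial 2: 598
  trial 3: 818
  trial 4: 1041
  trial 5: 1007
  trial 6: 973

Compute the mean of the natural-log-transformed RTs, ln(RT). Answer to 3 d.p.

6.698

ln(RT): 6.3456, 6.3936, 6.7069, 6.9479, 6.9147, 6.8804
Σ ln(RT) = 40.1891
Mean = 40.1891/6 = 6.69819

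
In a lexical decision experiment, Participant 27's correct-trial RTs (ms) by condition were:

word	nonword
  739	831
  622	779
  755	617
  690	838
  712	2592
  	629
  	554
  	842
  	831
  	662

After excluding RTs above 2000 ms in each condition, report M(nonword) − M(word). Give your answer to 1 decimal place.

nonword: exclude 2592
M(word) = 3518/5 = 703.600
M(nonword) = 6583/9 = 731.444
Difference = 731.444 − 703.600 = 27.844 ms

27.8 ms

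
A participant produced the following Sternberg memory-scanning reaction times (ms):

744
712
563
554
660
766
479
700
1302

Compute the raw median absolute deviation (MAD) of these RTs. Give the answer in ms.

66 ms

Sorted: 479, 554, 563, 660, 700, 712, 744, 766, 1302 → median = 700
|x − 700|: 44, 12, 137, 146, 40, 66, 221, 0, 602
Sorted deviations: 0, 12, 40, 44, 66, 137, 146, 221, 602 → MAD = 66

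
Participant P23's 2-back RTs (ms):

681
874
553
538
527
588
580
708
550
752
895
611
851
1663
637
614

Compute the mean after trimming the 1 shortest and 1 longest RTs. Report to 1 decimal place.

Sorted: 527, 538, 550, 553, 580, 588, 611, 614, 637, 681, 708, 752, 851, 874, 895, 1663
Drop lowest 1 (527) and highest 1 (1663)
Remaining (n=14): Σ = 9432, mean = 9432/14 = 673.714

673.7 ms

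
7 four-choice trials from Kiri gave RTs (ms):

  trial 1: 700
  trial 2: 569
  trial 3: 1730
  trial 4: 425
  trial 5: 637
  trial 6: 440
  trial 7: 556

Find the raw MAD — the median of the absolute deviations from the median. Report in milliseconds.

Sorted: 425, 440, 556, 569, 637, 700, 1730 → median = 569
|x − 569|: 131, 0, 1161, 144, 68, 129, 13
Sorted deviations: 0, 13, 68, 129, 131, 144, 1161 → MAD = 129

129 ms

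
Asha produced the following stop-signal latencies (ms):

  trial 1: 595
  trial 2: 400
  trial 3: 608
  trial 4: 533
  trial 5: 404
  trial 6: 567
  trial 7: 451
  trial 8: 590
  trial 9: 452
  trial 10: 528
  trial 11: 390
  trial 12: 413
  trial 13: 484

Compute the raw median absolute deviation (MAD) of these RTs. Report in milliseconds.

Sorted: 390, 400, 404, 413, 451, 452, 484, 528, 533, 567, 590, 595, 608 → median = 484
|x − 484|: 111, 84, 124, 49, 80, 83, 33, 106, 32, 44, 94, 71, 0
Sorted deviations: 0, 32, 33, 44, 49, 71, 80, 83, 84, 94, 106, 111, 124 → MAD = 80

80 ms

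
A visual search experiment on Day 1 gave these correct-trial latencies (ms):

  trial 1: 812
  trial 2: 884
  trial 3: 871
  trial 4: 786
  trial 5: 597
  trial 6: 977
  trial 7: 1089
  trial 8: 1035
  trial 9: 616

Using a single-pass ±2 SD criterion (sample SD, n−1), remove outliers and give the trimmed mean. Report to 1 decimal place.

n = 9, ΣRT = 7667, M = 851.889
Σ(x−M)² = 233344.89; s = √(233344.89/8) = 170.787
Cutoffs: 851.889 ± 2·170.787 → [510.3, 1193.5]
No RTs fall outside the cutoffs; all 9 retained. Mean = 7667/9 = 851.889

851.9 ms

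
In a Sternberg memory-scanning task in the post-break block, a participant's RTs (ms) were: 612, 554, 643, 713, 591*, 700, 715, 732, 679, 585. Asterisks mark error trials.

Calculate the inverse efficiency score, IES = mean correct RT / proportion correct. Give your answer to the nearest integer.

Correct trials (n=9): 612, 554, 643, 713, 700, 715, 732, 679, 585
Mean correct RT = 5933/9 = 659.2222 ms
Proportion correct = 9/10
IES = 659.2222 / (9/10) = 732.469 ms

732 ms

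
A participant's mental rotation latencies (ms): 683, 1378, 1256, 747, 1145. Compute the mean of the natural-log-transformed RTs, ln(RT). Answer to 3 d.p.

6.910

ln(RT): 6.5265, 7.2284, 7.1357, 6.6161, 7.0432
Σ ln(RT) = 34.5498
Mean = 34.5498/5 = 6.90996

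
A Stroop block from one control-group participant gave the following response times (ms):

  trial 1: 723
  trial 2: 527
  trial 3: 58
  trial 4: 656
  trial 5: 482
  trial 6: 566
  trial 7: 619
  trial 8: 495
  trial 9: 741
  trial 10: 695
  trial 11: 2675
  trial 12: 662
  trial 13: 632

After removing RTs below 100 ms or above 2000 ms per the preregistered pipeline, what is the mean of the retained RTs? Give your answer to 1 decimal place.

Excluded: 58, 2675
Retained (n=11): Σ = 6798
Mean = 6798/11 = 618.0000

618.0 ms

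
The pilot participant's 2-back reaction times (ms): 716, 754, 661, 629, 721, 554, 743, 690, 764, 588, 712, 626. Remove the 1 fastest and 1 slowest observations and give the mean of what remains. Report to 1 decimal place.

684.0 ms

Sorted: 554, 588, 626, 629, 661, 690, 712, 716, 721, 743, 754, 764
Drop lowest 1 (554) and highest 1 (764)
Remaining (n=10): Σ = 6840, mean = 6840/10 = 684.000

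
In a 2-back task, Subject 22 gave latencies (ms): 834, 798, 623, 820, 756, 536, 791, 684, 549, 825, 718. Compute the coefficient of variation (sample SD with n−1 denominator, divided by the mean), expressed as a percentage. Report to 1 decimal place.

n = 11, Σ = 7934, M = 721.2727
Σ(x−M)² = 120230.182; s = √(120230.182/10) = 109.6495
CV = 109.6495 / 721.2727 = 0.15202 = 15.202%

15.2%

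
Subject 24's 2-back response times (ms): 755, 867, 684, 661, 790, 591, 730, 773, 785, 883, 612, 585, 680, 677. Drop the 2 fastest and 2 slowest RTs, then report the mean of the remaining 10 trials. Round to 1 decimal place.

Sorted: 585, 591, 612, 661, 677, 680, 684, 730, 755, 773, 785, 790, 867, 883
Drop lowest 2 (585, 591) and highest 2 (867, 883)
Remaining (n=10): Σ = 7147, mean = 7147/10 = 714.700

714.7 ms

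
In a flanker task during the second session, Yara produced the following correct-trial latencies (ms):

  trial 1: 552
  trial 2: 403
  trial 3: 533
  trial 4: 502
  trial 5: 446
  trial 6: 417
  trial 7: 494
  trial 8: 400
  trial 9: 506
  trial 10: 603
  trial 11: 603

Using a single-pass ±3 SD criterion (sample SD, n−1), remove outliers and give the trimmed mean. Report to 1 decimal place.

n = 11, ΣRT = 5459, M = 496.273
Σ(x−M)² = 54148.18; s = √(54148.18/10) = 73.585
Cutoffs: 496.273 ± 3·73.585 → [275.5, 717.0]
No RTs fall outside the cutoffs; all 11 retained. Mean = 5459/11 = 496.273

496.3 ms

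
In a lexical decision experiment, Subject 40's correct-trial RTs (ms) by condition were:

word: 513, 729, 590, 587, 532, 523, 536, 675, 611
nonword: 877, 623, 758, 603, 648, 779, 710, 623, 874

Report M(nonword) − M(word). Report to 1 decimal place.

133.2 ms

M(word) = 5296/9 = 588.444
M(nonword) = 6495/9 = 721.667
Difference = 721.667 − 588.444 = 133.222 ms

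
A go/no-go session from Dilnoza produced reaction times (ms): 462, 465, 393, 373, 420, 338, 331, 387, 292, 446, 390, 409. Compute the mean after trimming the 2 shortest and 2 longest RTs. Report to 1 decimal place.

Sorted: 292, 331, 338, 373, 387, 390, 393, 409, 420, 446, 462, 465
Drop lowest 2 (292, 331) and highest 2 (462, 465)
Remaining (n=8): Σ = 3156, mean = 3156/8 = 394.500

394.5 ms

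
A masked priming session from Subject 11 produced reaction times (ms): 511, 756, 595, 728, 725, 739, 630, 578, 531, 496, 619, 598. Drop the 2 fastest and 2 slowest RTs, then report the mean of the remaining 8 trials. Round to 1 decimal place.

625.5 ms

Sorted: 496, 511, 531, 578, 595, 598, 619, 630, 725, 728, 739, 756
Drop lowest 2 (496, 511) and highest 2 (739, 756)
Remaining (n=8): Σ = 5004, mean = 5004/8 = 625.500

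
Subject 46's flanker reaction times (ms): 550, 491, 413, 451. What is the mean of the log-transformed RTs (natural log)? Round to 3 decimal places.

6.160

ln(RT): 6.3099, 6.1964, 6.0234, 6.1115
Σ ln(RT) = 24.6413
Mean = 24.6413/4 = 6.16032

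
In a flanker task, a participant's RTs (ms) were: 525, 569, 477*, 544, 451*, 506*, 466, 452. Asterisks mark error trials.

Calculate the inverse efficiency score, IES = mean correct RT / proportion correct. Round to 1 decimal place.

817.9 ms

Correct trials (n=5): 525, 569, 544, 466, 452
Mean correct RT = 2556/5 = 511.2000 ms
Proportion correct = 5/8
IES = 511.2000 / (5/8) = 817.920 ms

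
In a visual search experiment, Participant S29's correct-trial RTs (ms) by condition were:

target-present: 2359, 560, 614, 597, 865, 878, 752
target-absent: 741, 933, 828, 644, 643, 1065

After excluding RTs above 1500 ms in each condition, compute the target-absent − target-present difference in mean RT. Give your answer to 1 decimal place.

98.0 ms

target-present: exclude 2359
M(target-present) = 4266/6 = 711.000
M(target-absent) = 4854/6 = 809.000
Difference = 809.000 − 711.000 = 98.000 ms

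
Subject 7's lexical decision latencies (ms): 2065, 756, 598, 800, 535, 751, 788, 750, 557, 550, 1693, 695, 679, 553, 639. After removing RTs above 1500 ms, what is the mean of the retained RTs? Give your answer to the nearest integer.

665 ms

Excluded: 1693, 2065
Retained (n=13): Σ = 8651
Mean = 8651/13 = 665.4615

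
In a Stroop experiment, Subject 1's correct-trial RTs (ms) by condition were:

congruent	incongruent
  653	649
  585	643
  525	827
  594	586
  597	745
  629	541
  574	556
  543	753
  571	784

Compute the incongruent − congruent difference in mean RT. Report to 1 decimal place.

M(congruent) = 5271/9 = 585.667
M(incongruent) = 6084/9 = 676.000
Difference = 676.000 − 585.667 = 90.333 ms

90.3 ms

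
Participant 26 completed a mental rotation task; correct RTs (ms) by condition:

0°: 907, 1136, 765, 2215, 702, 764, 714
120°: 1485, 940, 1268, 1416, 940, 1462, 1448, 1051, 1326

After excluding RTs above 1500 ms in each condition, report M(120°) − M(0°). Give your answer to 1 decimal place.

428.2 ms

0°: exclude 2215
M(0°) = 4988/6 = 831.333
M(120°) = 11336/9 = 1259.556
Difference = 1259.556 − 831.333 = 428.222 ms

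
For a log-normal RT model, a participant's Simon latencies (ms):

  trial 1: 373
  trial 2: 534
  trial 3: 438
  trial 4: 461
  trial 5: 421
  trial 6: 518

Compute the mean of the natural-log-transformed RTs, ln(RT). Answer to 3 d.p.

6.118

ln(RT): 5.9216, 6.2804, 6.0822, 6.1334, 6.0426, 6.2500
Σ ln(RT) = 36.7102
Mean = 36.7102/6 = 6.11837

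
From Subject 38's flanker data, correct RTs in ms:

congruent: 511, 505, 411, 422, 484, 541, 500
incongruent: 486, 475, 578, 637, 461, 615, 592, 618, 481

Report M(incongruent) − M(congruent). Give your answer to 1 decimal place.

67.2 ms

M(congruent) = 3374/7 = 482.000
M(incongruent) = 4943/9 = 549.222
Difference = 549.222 − 482.000 = 67.222 ms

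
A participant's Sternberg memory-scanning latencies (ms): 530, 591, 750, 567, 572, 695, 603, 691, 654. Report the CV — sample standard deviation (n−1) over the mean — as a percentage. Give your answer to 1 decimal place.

n = 9, Σ = 5653, M = 628.1111
Σ(x−M)² = 42472.889; s = √(42472.889/8) = 72.8636
CV = 72.8636 / 628.1111 = 0.11600 = 11.600%

11.6%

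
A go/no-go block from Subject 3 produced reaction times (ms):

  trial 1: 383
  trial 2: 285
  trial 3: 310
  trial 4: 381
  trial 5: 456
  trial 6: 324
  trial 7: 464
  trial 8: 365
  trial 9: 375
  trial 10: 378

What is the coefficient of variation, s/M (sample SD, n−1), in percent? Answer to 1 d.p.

n = 10, Σ = 3721, M = 372.1000
Σ(x−M)² = 29532.900; s = √(29532.900/9) = 57.2838
CV = 57.2838 / 372.1000 = 0.15395 = 15.395%

15.4%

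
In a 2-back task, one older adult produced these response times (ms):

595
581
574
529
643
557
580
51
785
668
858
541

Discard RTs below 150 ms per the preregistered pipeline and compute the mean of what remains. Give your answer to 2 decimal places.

628.27 ms

Excluded: 51
Retained (n=11): Σ = 6911
Mean = 6911/11 = 628.2727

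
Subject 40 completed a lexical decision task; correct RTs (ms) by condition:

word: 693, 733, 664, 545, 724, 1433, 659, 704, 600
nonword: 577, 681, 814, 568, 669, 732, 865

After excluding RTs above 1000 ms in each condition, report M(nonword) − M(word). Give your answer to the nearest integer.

36 ms

word: exclude 1433
M(word) = 5322/8 = 665.250
M(nonword) = 4906/7 = 700.857
Difference = 700.857 − 665.250 = 35.607 ms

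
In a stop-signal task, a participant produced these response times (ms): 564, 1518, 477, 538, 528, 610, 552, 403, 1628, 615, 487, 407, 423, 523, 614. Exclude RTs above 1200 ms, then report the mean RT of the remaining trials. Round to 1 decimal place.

Excluded: 1518, 1628
Retained (n=13): Σ = 6741
Mean = 6741/13 = 518.5385

518.5 ms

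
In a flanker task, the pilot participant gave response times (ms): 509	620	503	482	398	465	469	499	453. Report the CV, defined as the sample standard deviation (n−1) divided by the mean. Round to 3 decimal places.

0.122

n = 9, Σ = 4398, M = 488.6667
Σ(x−M)² = 28458.000; s = √(28458.000/8) = 59.6427
CV = 59.6427 / 488.6667 = 0.12205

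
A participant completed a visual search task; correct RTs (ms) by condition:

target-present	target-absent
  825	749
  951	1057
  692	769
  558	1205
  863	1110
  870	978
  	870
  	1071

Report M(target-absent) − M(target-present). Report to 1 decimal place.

M(target-present) = 4759/6 = 793.167
M(target-absent) = 7809/8 = 976.125
Difference = 976.125 − 793.167 = 182.958 ms

183.0 ms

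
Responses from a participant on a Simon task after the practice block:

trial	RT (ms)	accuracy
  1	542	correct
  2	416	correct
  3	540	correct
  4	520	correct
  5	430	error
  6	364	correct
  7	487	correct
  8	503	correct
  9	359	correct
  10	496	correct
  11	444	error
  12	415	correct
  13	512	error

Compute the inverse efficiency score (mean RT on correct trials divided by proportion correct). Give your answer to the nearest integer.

603 ms

Correct trials (n=10): 542, 416, 540, 520, 364, 487, 503, 359, 496, 415
Mean correct RT = 4642/10 = 464.2000 ms
Proportion correct = 10/13
IES = 464.2000 / (10/13) = 603.460 ms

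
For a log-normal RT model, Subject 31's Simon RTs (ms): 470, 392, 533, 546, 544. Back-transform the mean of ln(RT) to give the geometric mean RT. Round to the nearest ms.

ln(RT): 6.1527, 5.9713, 6.2785, 6.3026, 6.2989
Mean ln(RT) = 31.0041/5 = 6.20082
Geometric mean = exp(6.20082) = 493.15 ms

493 ms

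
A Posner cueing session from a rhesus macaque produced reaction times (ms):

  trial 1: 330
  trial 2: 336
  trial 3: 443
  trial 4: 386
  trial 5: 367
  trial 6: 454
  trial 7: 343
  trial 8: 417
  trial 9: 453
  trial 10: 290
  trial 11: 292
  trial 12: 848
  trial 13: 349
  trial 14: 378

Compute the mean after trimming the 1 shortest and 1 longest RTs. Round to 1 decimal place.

379.0 ms

Sorted: 290, 292, 330, 336, 343, 349, 367, 378, 386, 417, 443, 453, 454, 848
Drop lowest 1 (290) and highest 1 (848)
Remaining (n=12): Σ = 4548, mean = 4548/12 = 379.000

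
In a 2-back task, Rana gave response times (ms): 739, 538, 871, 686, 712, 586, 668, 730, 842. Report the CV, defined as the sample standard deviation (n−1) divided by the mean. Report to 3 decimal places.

n = 9, Σ = 6372, M = 708.0000
Σ(x−M)² = 91854.000; s = √(91854.000/8) = 107.1529
CV = 107.1529 / 708.0000 = 0.15135

0.151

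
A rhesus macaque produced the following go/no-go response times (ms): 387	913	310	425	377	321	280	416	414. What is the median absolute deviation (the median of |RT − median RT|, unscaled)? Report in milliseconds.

Sorted: 280, 310, 321, 377, 387, 414, 416, 425, 913 → median = 387
|x − 387|: 0, 526, 77, 38, 10, 66, 107, 29, 27
Sorted deviations: 0, 10, 27, 29, 38, 66, 77, 107, 526 → MAD = 38

38 ms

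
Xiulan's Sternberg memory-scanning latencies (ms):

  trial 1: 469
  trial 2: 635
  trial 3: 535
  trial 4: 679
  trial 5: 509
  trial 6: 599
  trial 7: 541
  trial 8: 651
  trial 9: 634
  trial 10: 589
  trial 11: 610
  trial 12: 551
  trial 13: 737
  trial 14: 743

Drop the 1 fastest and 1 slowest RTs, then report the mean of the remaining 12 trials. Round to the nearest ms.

Sorted: 469, 509, 535, 541, 551, 589, 599, 610, 634, 635, 651, 679, 737, 743
Drop lowest 1 (469) and highest 1 (743)
Remaining (n=12): Σ = 7270, mean = 7270/12 = 605.833

606 ms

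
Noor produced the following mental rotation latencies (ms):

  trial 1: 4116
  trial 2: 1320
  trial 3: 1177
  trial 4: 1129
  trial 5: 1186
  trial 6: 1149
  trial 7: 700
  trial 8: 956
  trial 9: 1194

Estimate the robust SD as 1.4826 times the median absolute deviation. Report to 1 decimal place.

Sorted: 700, 956, 1129, 1149, 1177, 1186, 1194, 1320, 4116 → median = 1177
|x − 1177| sorted: 0, 9, 17, 28, 48, 143, 221, 477, 2939 → MAD = 48
Robust SD ≈ 1.4826 × 48 = 71.165

71.2 ms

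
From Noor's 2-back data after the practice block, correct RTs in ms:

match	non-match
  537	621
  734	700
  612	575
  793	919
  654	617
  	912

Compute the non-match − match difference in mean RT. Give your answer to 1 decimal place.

M(match) = 3330/5 = 666.000
M(non-match) = 4344/6 = 724.000
Difference = 724.000 − 666.000 = 58.000 ms

58.0 ms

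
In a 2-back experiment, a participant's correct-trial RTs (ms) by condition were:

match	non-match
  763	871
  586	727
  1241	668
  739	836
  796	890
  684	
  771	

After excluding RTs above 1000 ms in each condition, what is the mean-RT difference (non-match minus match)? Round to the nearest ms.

match: exclude 1241
M(match) = 4339/6 = 723.167
M(non-match) = 3992/5 = 798.400
Difference = 798.400 − 723.167 = 75.233 ms

75 ms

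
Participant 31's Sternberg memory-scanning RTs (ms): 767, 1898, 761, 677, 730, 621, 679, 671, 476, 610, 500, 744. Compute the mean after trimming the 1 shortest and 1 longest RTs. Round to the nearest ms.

676 ms

Sorted: 476, 500, 610, 621, 671, 677, 679, 730, 744, 761, 767, 1898
Drop lowest 1 (476) and highest 1 (1898)
Remaining (n=10): Σ = 6760, mean = 6760/10 = 676.000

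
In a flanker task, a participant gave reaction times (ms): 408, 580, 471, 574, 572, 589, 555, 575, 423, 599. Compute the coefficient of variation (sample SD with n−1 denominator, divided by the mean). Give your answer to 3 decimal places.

n = 10, Σ = 5346, M = 534.6000
Σ(x−M)² = 46694.400; s = √(46694.400/9) = 72.0296
CV = 72.0296 / 534.6000 = 0.13474

0.135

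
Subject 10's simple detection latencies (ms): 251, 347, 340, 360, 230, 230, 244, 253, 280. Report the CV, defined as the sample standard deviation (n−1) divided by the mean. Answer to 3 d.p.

n = 9, Σ = 2535, M = 281.6667
Σ(x−M)² = 22330.000; s = √(22330.000/8) = 52.8323
CV = 52.8323 / 281.6667 = 0.18757

0.188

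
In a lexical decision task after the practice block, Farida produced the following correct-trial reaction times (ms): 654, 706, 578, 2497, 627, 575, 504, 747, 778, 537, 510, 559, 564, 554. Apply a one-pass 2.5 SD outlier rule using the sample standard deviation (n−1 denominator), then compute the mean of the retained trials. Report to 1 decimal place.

607.2 ms

n = 14, ΣRT = 10390, M = 742.143
Σ(x−M)² = 3411405.71; s = √(3411405.71/13) = 512.265
Cutoffs: 742.143 ± 2.5·512.265 → [-538.5, 2022.8]
Outside: 2497 → excluded.
Retained (n=13): Σ = 7893, mean = 7893/13 = 607.154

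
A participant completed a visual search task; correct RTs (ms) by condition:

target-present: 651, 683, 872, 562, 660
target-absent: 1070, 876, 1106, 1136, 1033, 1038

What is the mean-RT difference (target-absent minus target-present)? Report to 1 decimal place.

M(target-present) = 3428/5 = 685.600
M(target-absent) = 6259/6 = 1043.167
Difference = 1043.167 − 685.600 = 357.567 ms

357.6 ms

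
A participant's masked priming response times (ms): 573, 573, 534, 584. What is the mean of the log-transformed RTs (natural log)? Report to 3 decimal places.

6.338

ln(RT): 6.3509, 6.3509, 6.2804, 6.3699
Σ ln(RT) = 25.3521
Mean = 25.3521/4 = 6.33802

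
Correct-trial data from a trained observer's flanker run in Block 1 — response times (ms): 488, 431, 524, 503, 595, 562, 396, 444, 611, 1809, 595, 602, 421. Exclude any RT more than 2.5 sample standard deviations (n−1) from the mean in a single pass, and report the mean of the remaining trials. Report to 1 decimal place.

514.3 ms

n = 13, ΣRT = 7981, M = 613.923
Σ(x−M)² = 1615062.92; s = √(1615062.92/12) = 366.863
Cutoffs: 613.923 ± 2.5·366.863 → [-303.2, 1531.1]
Outside: 1809 → excluded.
Retained (n=12): Σ = 6172, mean = 6172/12 = 514.333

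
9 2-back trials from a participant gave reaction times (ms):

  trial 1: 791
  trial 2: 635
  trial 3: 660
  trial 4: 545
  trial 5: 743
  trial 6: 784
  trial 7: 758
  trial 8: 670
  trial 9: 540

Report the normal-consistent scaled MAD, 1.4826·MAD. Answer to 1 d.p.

Sorted: 540, 545, 635, 660, 670, 743, 758, 784, 791 → median = 670
|x − 670| sorted: 0, 10, 35, 73, 88, 114, 121, 125, 130 → MAD = 88
Robust SD ≈ 1.4826 × 88 = 130.469

130.5 ms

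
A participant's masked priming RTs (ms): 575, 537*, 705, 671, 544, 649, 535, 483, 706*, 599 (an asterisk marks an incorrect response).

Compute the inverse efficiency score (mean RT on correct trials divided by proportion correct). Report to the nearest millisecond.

Correct trials (n=8): 575, 705, 671, 544, 649, 535, 483, 599
Mean correct RT = 4761/8 = 595.1250 ms
Proportion correct = 8/10
IES = 595.1250 / (8/10) = 743.906 ms

744 ms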